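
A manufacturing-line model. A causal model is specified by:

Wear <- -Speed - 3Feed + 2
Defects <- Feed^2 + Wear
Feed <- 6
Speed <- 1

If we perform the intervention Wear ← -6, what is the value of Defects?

The intervention breaks the incoming arrows to Wear: Wear <- -Speed - 3Feed + 2 no longer applies, and Wear = -6.
Defects = Feed^2 + Wear  [with Feed=6, Wear=-6]  = 30

30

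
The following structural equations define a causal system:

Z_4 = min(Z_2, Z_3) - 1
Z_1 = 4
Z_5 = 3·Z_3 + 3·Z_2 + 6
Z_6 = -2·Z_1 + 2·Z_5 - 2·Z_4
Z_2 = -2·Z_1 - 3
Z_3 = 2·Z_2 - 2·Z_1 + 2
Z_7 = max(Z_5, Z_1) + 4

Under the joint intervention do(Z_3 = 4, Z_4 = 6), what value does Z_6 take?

Setting Z_3 = 4, Z_4 = 6 by intervention discards those variables' equations.
Z_2 = -2·Z_1 - 3  [with Z_1=4]  = -11
Z_5 = 3·Z_3 + 3·Z_2 + 6  [with Z_3=4, Z_2=-11]  = -15
Z_6 = -2·Z_1 + 2·Z_5 - 2·Z_4  [with Z_1=4, Z_5=-15, Z_4=6]  = -50

-50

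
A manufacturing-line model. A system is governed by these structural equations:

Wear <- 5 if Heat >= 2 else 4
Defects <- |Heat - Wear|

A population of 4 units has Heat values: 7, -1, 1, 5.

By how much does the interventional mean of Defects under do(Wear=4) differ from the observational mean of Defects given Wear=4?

-1

Under do(Wear=4), Wear's equation is replaced by Wear=4 for every unit. Per-unit Defects: 3, 5, 3, 1. Mean = 3.
Observing Wear=4 restricts to units where Wear's equation naturally yields 4: Heat ∈ {-1, 1}. In that subpopulation Defects = 5, 3, mean 4.
Difference = 3 − 4 = -1.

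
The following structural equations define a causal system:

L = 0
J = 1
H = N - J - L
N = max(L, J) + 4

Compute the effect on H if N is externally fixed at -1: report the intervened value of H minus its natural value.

The intervention breaks the incoming arrows to N: N = max(L, J) + 4 no longer applies, and N = -1.
H = N - J - L  [with N=-1, J=1, L=0]  = -2
Without intervention: N = max(L, J) + 4  [with L=0, J=1]  = 5; H = N - J - L  [with N=5, J=1, L=0]  = 4.
Change = -2 − 4 = -6.

-6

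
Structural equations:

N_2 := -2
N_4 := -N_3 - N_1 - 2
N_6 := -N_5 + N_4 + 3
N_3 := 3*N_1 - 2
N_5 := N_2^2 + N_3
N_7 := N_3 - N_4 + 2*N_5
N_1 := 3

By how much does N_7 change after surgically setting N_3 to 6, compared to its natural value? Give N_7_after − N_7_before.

The intervention breaks the incoming arrows to N_3: N_3 := 3*N_1 - 2 no longer applies, and N_3 = 6.
N_4 = -N_3 - N_1 - 2  [with N_3=6, N_1=3]  = -11
N_5 = N_2^2 + N_3  [with N_2=-2, N_3=6]  = 10
N_7 = N_3 - N_4 + 2*N_5  [with N_3=6, N_4=-11, N_5=10]  = 37
Without intervention: N_3 = 3*N_1 - 2  [with N_1=3]  = 7; N_4 = -N_3 - N_1 - 2  [with N_3=7, N_1=3]  = -12; N_5 = N_2^2 + N_3  [with N_2=-2, N_3=7]  = 11; N_7 = N_3 - N_4 + 2*N_5  [with N_3=7, N_4=-12, N_5=11]  = 41.
Change = 37 − 41 = -4.

-4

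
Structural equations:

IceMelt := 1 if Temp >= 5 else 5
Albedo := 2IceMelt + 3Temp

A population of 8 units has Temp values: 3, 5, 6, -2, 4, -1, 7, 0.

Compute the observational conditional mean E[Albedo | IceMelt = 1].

20

E[Albedo|IceMelt=1] averages over only the 3 units with IceMelt=1 (Temp = 5, 6, 7): Albedo = 17, 20, 23, mean 20.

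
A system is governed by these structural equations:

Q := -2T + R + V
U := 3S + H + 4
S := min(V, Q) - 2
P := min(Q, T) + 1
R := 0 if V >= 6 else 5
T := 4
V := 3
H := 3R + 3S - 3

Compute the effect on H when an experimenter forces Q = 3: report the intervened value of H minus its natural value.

The intervention breaks the incoming arrows to Q: Q := -2T + R + V no longer applies, and Q = 3.
R = 0 if V >= 6 else 5  [with V=3]  = 5
S = min(V, Q) - 2  [with V=3, Q=3]  = 1
H = 3R + 3S - 3  [with R=5, S=1]  = 15
Without intervention: R = 0 if V >= 6 else 5  [with V=3]  = 5; Q = -2T + R + V  [with T=4, R=5, V=3]  = 0; S = min(V, Q) - 2  [with V=3, Q=0]  = -2; H = 3R + 3S - 3  [with R=5, S=-2]  = 6.
Change = 15 − 6 = 9.

9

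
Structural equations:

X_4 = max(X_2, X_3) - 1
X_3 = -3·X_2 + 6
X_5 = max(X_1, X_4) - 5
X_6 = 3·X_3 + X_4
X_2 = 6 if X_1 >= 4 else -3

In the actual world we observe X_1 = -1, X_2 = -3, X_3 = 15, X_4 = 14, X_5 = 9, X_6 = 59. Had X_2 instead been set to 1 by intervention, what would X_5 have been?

do(X_2=1) replaces the equation X_2 = 6 if X_1 >= 4 else -3 with the constant X_2 = 1.
X_3 = -3·X_2 + 6  [with X_2=1]  = 3
X_4 = max(X_2, X_3) - 1  [with X_2=1, X_3=3]  = 2
X_5 = max(X_1, X_4) - 5  [with X_1=-1, X_4=2]  = -3

-3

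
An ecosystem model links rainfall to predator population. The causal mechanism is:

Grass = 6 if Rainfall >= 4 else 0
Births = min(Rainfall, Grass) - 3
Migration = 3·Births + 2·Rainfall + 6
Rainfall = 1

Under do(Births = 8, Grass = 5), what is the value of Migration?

32

The joint intervention fixes Births = 8, Grass = 5, removing each variable's own equation.
Migration = 3·Births + 2·Rainfall + 6  [with Births=8, Rainfall=1]  = 32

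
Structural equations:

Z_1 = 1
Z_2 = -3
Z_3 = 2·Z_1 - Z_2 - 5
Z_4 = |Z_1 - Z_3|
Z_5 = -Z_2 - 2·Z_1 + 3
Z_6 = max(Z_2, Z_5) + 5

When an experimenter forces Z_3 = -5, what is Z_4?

The intervention breaks the incoming arrows to Z_3: Z_3 = 2·Z_1 - Z_2 - 5 no longer applies, and Z_3 = -5.
Z_4 = |Z_1 - Z_3|  [with Z_1=1, Z_3=-5]  = 6

6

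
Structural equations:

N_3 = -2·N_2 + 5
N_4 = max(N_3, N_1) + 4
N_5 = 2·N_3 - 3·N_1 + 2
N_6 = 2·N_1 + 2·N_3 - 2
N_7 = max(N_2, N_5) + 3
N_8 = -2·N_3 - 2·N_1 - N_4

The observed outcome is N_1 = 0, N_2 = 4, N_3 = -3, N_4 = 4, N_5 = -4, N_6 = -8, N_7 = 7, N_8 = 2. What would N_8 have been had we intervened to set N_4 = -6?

12

do(N_4=-6) replaces the equation N_4 = max(N_3, N_1) + 4 with the constant N_4 = -6.
N_3 = -2·N_2 + 5  [with N_2=4]  = -3
N_8 = -2·N_3 - 2·N_1 - N_4  [with N_3=-3, N_1=0, N_4=-6]  = 12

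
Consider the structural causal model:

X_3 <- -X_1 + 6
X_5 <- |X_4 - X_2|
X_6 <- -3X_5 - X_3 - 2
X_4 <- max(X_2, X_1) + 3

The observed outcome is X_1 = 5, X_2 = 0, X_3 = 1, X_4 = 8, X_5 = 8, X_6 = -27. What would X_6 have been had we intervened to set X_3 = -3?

The intervention breaks the incoming arrows to X_3: X_3 <- -X_1 + 6 no longer applies, and X_3 = -3.
X_4 = max(X_2, X_1) + 3  [with X_2=0, X_1=5]  = 8
X_5 = |X_4 - X_2|  [with X_4=8, X_2=0]  = 8
X_6 = -3X_5 - X_3 - 2  [with X_5=8, X_3=-3]  = -23

-23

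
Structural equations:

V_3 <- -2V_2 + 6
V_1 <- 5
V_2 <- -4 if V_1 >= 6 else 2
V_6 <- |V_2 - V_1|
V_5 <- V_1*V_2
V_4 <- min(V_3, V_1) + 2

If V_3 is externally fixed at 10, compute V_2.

Under do(V_3=10), the mechanism V_3 <- -2V_2 + 6 is discarded; V_3 is fixed at 10.
Since V_2 is not a descendant of the intervened variable, it is unaffected.
V_2 = -4 if V_1 >= 6 else 2  [with V_1=5]  = 2

2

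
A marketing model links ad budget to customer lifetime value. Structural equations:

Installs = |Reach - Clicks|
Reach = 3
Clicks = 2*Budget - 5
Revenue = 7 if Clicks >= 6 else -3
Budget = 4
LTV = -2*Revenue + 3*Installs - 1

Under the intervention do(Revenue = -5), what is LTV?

The intervention breaks the incoming arrows to Revenue: Revenue = 7 if Clicks >= 6 else -3 no longer applies, and Revenue = -5.
Clicks = 2*Budget - 5  [with Budget=4]  = 3
Installs = |Reach - Clicks|  [with Reach=3, Clicks=3]  = 0
LTV = -2*Revenue + 3*Installs - 1  [with Revenue=-5, Installs=0]  = 9

9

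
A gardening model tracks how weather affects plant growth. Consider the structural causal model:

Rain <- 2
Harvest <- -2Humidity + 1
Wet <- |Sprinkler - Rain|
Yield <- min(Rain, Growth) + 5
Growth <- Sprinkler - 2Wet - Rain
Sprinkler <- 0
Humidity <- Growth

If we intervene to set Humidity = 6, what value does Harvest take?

Under do(Humidity=6), the mechanism Humidity <- Growth is discarded; Humidity is fixed at 6.
Harvest = -2Humidity + 1  [with Humidity=6]  = -11

-11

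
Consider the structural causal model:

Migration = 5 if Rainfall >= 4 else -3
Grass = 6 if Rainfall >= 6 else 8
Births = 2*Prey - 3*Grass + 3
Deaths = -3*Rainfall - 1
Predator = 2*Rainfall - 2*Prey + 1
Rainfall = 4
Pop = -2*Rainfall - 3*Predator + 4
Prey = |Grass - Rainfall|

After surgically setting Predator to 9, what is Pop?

do(Predator=9) replaces the equation Predator = 2*Rainfall - 2*Prey + 1 with the constant Predator = 9.
Pop = -2*Rainfall - 3*Predator + 4  [with Rainfall=4, Predator=9]  = -31

-31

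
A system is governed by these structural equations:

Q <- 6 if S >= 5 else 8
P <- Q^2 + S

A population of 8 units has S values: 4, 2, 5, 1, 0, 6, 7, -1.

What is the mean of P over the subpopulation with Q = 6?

E[P|Q=6] averages over only the 3 units with Q=6 (S = 5, 6, 7): P = 41, 42, 43, mean 42.

42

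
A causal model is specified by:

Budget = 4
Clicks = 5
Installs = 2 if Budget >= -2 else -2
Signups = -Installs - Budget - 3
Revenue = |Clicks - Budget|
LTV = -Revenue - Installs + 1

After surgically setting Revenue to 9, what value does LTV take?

The intervention breaks the incoming arrows to Revenue: Revenue = |Clicks - Budget| no longer applies, and Revenue = 9.
Installs = 2 if Budget >= -2 else -2  [with Budget=4]  = 2
LTV = -Revenue - Installs + 1  [with Revenue=9, Installs=2]  = -10

-10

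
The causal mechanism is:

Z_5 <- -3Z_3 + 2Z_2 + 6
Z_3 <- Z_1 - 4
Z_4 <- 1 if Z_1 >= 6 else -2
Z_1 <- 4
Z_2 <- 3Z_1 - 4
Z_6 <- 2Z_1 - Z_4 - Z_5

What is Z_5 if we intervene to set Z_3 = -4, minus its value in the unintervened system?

do(Z_3=-4) replaces the equation Z_3 <- Z_1 - 4 with the constant Z_3 = -4.
Z_2 = 3Z_1 - 4  [with Z_1=4]  = 8
Z_5 = -3Z_3 + 2Z_2 + 6  [with Z_3=-4, Z_2=8]  = 34
Without intervention: Z_2 = 3Z_1 - 4  [with Z_1=4]  = 8; Z_3 = Z_1 - 4  [with Z_1=4]  = 0; Z_5 = -3Z_3 + 2Z_2 + 6  [with Z_3=0, Z_2=8]  = 22.
Change = 34 − 22 = 12.

12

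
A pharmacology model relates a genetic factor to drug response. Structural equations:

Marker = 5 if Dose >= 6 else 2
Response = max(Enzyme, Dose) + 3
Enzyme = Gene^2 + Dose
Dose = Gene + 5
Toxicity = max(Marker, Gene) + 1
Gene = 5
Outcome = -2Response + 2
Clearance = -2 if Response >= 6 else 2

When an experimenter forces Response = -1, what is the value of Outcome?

4

do(Response=-1) replaces the equation Response = max(Enzyme, Dose) + 3 with the constant Response = -1.
Outcome = -2Response + 2  [with Response=-1]  = 4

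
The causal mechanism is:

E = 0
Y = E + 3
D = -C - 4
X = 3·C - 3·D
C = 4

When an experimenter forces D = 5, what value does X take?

-3

The intervention breaks the incoming arrows to D: D = -C - 4 no longer applies, and D = 5.
X = 3·C - 3·D  [with C=4, D=5]  = -3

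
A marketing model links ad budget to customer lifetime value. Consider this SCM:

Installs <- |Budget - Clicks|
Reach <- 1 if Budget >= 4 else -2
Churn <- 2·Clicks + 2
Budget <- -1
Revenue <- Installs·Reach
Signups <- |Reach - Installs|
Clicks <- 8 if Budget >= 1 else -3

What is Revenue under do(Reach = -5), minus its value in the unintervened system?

Under do(Reach=-5), the mechanism Reach <- 1 if Budget >= 4 else -2 is discarded; Reach is fixed at -5.
Clicks = 8 if Budget >= 1 else -3  [with Budget=-1]  = -3
Installs = |Budget - Clicks|  [with Budget=-1, Clicks=-3]  = 2
Revenue = Installs·Reach  [with Installs=2, Reach=-5]  = -10
Without intervention: Reach = 1 if Budget >= 4 else -2  [with Budget=-1]  = -2; Clicks = 8 if Budget >= 1 else -3  [with Budget=-1]  = -3; Installs = |Budget - Clicks|  [with Budget=-1, Clicks=-3]  = 2; Revenue = Installs·Reach  [with Installs=2, Reach=-2]  = -4.
Change = -10 − (-4) = -6.

-6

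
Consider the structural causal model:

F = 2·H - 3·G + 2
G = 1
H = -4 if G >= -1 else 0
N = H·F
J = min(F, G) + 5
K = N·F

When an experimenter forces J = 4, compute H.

do(J=4) replaces the equation J = min(F, G) + 5 with the constant J = 4.
H is not downstream of the intervention, so its value is determined by the original equations.
H = -4 if G >= -1 else 0  [with G=1]  = -4

-4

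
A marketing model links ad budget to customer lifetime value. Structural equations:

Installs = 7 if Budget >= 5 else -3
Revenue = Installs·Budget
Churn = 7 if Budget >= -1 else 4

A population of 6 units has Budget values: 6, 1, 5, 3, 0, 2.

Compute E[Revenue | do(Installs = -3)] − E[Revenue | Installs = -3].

The intervention sets Installs=-3 in all 6 units regardless of Budget. Recomputing Revenue per unit gives -18, -3, -15, -9, 0, -6; average -8.5.
E[Revenue|Installs=-3] averages over only the 4 units with Installs=-3 (Budget = 1, 3, 0, 2): Revenue = -3, -9, 0, -6, mean -4.5.
Difference = -8.5 − (-4.5) = -4.

-4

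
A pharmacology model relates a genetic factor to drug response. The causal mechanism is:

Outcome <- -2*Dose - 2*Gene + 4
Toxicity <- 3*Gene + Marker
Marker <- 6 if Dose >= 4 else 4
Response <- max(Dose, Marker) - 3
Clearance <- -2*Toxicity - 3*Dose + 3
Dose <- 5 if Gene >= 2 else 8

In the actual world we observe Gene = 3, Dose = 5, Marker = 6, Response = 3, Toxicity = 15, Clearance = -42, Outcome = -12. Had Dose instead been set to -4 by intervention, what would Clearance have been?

Under do(Dose=-4), the mechanism Dose <- 5 if Gene >= 2 else 8 is discarded; Dose is fixed at -4.
Marker = 6 if Dose >= 4 else 4  [with Dose=-4]  = 4
Toxicity = 3*Gene + Marker  [with Gene=3, Marker=4]  = 13
Clearance = -2*Toxicity - 3*Dose + 3  [with Toxicity=13, Dose=-4]  = -11

-11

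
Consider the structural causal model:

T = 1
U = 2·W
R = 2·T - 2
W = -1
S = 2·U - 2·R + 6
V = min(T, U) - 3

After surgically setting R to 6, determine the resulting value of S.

-10

The intervention breaks the incoming arrows to R: R = 2·T - 2 no longer applies, and R = 6.
U = 2·W  [with W=-1]  = -2
S = 2·U - 2·R + 6  [with U=-2, R=6]  = -10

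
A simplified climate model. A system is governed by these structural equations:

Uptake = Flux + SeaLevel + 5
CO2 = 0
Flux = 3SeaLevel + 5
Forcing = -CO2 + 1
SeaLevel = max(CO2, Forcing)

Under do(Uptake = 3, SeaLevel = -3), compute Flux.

-4

Under do(Uptake = 3, SeaLevel = -3), each intervened variable's structural equation is replaced by its fixed value.
Flux = 3SeaLevel + 5  [with SeaLevel=-3]  = -4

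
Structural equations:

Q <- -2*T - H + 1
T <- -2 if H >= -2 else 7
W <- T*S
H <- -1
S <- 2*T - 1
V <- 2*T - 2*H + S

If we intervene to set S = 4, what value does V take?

The intervention breaks the incoming arrows to S: S <- 2*T - 1 no longer applies, and S = 4.
T = -2 if H >= -2 else 7  [with H=-1]  = -2
V = 2*T - 2*H + S  [with T=-2, H=-1, S=4]  = 2

2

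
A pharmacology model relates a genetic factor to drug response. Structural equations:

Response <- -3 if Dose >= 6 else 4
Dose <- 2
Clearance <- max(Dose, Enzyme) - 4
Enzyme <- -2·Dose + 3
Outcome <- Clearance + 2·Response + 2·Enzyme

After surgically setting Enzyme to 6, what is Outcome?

do(Enzyme=6) replaces the equation Enzyme <- -2·Dose + 3 with the constant Enzyme = 6.
Response = -3 if Dose >= 6 else 4  [with Dose=2]  = 4
Clearance = max(Dose, Enzyme) - 4  [with Dose=2, Enzyme=6]  = 2
Outcome = Clearance + 2·Response + 2·Enzyme  [with Clearance=2, Response=4, Enzyme=6]  = 22

22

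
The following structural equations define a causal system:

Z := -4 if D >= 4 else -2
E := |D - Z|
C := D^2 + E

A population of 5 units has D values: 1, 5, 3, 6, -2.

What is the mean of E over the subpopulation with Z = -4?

Conditioning on Z=-4 selects the 2 unit(s) with D ∈ {5, 6}. Their E values: 9, 10. Mean = 9.5.

9.5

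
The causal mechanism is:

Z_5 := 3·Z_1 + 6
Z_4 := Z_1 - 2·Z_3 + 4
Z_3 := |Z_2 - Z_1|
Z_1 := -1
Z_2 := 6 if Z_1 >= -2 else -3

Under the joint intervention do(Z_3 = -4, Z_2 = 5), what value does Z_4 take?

The joint intervention fixes Z_3 = -4, Z_2 = 5, removing each variable's own equation.
Z_4 = Z_1 - 2·Z_3 + 4  [with Z_1=-1, Z_3=-4]  = 11

11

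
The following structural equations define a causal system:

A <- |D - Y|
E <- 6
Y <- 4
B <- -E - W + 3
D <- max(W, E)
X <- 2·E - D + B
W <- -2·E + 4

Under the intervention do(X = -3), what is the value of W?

Intervening sets X = -3 and removes its equation (X <- 2·E - D + B).
W is not downstream of the intervention, so its value is determined by the original equations.
W = -2·E + 4  [with E=6]  = -8

-8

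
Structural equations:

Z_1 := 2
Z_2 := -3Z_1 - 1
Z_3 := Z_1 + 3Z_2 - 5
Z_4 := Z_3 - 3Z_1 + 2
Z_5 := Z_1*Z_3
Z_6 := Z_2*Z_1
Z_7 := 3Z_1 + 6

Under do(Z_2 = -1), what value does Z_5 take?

-12

do(Z_2=-1) replaces the equation Z_2 := -3Z_1 - 1 with the constant Z_2 = -1.
Z_3 = Z_1 + 3Z_2 - 5  [with Z_1=2, Z_2=-1]  = -6
Z_5 = Z_1*Z_3  [with Z_1=2, Z_3=-6]  = -12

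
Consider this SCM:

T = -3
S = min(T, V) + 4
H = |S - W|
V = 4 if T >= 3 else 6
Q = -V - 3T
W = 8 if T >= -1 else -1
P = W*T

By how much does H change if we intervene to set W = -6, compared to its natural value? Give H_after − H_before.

5

do(W=-6) replaces the equation W = 8 if T >= -1 else -1 with the constant W = -6.
V = 4 if T >= 3 else 6  [with T=-3]  = 6
S = min(T, V) + 4  [with T=-3, V=6]  = 1
H = |S - W|  [with S=1, W=-6]  = 7
Without intervention: V = 4 if T >= 3 else 6  [with T=-3]  = 6; W = 8 if T >= -1 else -1  [with T=-3]  = -1; S = min(T, V) + 4  [with T=-3, V=6]  = 1; H = |S - W|  [with S=1, W=-1]  = 2.
Change = 7 − 2 = 5.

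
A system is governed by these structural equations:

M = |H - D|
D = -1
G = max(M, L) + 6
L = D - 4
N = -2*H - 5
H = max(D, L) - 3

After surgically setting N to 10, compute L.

-5

do(N=10) replaces the equation N = -2*H - 5 with the constant N = 10.
L is not downstream of the intervention, so its value is determined by the original equations.
L = D - 4  [with D=-1]  = -5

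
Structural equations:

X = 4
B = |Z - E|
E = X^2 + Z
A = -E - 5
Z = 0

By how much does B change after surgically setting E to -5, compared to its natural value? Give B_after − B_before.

-11

do(E=-5) replaces the equation E = X^2 + Z with the constant E = -5.
B = |Z - E|  [with Z=0, E=-5]  = 5
Without intervention: E = X^2 + Z  [with X=4, Z=0]  = 16; B = |Z - E|  [with Z=0, E=16]  = 16.
Change = 5 − 16 = -11.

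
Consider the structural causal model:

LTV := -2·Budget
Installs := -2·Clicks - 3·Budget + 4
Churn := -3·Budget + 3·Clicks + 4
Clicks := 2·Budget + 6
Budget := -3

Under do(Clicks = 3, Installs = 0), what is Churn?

Setting Clicks = 3, Installs = 0 by intervention discards those variables' equations.
Churn = -3·Budget + 3·Clicks + 4  [with Budget=-3, Clicks=3]  = 22

22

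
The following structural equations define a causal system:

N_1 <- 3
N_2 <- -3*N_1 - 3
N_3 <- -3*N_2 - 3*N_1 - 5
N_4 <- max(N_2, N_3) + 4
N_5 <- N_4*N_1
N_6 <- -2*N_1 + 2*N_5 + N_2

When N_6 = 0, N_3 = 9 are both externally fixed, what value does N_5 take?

39

Under do(N_6 = 0, N_3 = 9), each intervened variable's structural equation is replaced by its fixed value.
N_2 = -3*N_1 - 3  [with N_1=3]  = -12
N_4 = max(N_2, N_3) + 4  [with N_2=-12, N_3=9]  = 13
N_5 = N_4*N_1  [with N_4=13, N_1=3]  = 39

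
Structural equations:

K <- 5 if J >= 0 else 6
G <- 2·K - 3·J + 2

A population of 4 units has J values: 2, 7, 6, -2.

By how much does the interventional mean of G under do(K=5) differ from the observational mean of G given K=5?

The intervention sets K=5 in all 4 units regardless of J. Recomputing G per unit gives 6, -9, -6, 18; average 2.25.
Conditioning on K=5 selects the 3 unit(s) with J ∈ {2, 7, 6}. Their G values: 6, -9, -6. Mean = -3.
Difference = 2.25 − (-3) = 5.25.

5.25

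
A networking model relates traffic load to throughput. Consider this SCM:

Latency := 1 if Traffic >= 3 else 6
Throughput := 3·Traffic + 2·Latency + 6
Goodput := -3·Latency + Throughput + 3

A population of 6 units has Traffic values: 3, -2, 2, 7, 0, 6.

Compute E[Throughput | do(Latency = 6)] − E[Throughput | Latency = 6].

Every unit gets Latency=6 under the intervention. Throughput values become 27, 12, 24, 39, 18, 36; E[Throughput|do(Latency=6)] = 26.
E[Throughput|Latency=6] averages over only the 3 units with Latency=6 (Traffic = -2, 2, 0): Throughput = 12, 24, 18, mean 18.
Difference = 26 − 18 = 8.

8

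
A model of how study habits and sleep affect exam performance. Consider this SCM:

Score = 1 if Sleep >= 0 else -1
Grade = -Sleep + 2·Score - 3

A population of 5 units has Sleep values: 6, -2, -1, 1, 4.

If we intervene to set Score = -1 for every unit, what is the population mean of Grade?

-6.6

Every unit gets Score=-1 under the intervention. Grade values become -11, -3, -4, -6, -9; E[Grade|do(Score=-1)] = -6.6.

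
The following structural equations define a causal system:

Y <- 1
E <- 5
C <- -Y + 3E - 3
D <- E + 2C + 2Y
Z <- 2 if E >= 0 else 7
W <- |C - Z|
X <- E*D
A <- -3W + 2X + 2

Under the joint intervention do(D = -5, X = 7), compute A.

-11

Setting D = -5, X = 7 by intervention discards those variables' equations.
C = -Y + 3E - 3  [with Y=1, E=5]  = 11
Z = 2 if E >= 0 else 7  [with E=5]  = 2
W = |C - Z|  [with C=11, Z=2]  = 9
A = -3W + 2X + 2  [with W=9, X=7]  = -11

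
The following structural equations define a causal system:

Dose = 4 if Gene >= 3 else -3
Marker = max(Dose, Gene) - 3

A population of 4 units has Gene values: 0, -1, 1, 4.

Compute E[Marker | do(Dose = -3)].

-2

Under do(Dose=-3), Dose's equation is replaced by Dose=-3 for every unit. Per-unit Marker: -3, -4, -2, 1. Mean = -2.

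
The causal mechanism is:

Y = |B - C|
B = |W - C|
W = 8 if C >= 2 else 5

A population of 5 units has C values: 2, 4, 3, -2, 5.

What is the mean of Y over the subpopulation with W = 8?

Observing W=8 restricts to units where W's equation naturally yields 8: C ∈ {2, 4, 3, 5}. In that subpopulation Y = 4, 0, 2, 2, mean 2.

2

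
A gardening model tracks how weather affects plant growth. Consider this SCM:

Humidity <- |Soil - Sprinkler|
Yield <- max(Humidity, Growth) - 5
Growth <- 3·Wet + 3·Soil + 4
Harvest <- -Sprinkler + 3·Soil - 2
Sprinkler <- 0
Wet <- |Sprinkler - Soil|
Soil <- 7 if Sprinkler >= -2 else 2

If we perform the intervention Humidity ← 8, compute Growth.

The intervention breaks the incoming arrows to Humidity: Humidity <- |Soil - Sprinkler| no longer applies, and Humidity = 8.
Since Growth is not a descendant of the intervened variable, it is unaffected.
Soil = 7 if Sprinkler >= -2 else 2  [with Sprinkler=0]  = 7
Wet = |Sprinkler - Soil|  [with Sprinkler=0, Soil=7]  = 7
Growth = 3·Wet + 3·Soil + 4  [with Wet=7, Soil=7]  = 46

46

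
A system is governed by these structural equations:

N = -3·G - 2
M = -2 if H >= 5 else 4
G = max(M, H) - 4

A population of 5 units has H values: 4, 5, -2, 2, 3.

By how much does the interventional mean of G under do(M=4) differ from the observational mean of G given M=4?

The intervention sets M=4 in all 5 units regardless of H. Recomputing G per unit gives 0, 1, 0, 0, 0; average 0.2.
E[G|M=4] averages over only the 4 units with M=4 (H = 4, -2, 2, 3): G = 0, 0, 0, 0, mean 0.
Difference = 0.2 − 0 = 0.2.

0.2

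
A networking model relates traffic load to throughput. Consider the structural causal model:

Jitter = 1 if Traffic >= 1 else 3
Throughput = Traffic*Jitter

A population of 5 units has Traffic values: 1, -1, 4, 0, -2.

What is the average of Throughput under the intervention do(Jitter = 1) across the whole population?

0.4

Under do(Jitter=1), Jitter's equation is replaced by Jitter=1 for every unit. Per-unit Throughput: 1, -1, 4, 0, -2. Mean = 0.4.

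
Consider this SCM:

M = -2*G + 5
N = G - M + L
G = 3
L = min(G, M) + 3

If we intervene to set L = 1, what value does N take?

The intervention breaks the incoming arrows to L: L = min(G, M) + 3 no longer applies, and L = 1.
M = -2*G + 5  [with G=3]  = -1
N = G - M + L  [with G=3, M=-1, L=1]  = 5

5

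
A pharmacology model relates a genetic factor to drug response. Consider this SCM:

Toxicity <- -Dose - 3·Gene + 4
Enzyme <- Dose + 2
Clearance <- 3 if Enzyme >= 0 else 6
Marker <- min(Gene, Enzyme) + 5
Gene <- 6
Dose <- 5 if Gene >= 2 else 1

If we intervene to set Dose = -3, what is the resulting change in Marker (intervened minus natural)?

Under do(Dose=-3), the mechanism Dose <- 5 if Gene >= 2 else 1 is discarded; Dose is fixed at -3.
Enzyme = Dose + 2  [with Dose=-3]  = -1
Marker = min(Gene, Enzyme) + 5  [with Gene=6, Enzyme=-1]  = 4
Without intervention: Dose = 5 if Gene >= 2 else 1  [with Gene=6]  = 5; Enzyme = Dose + 2  [with Dose=5]  = 7; Marker = min(Gene, Enzyme) + 5  [with Gene=6, Enzyme=7]  = 11.
Change = 4 − 11 = -7.

-7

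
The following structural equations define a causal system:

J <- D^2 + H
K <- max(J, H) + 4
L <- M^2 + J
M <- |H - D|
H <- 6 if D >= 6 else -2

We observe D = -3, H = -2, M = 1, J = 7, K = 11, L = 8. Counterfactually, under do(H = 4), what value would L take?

Under do(H=4), the mechanism H <- 6 if D >= 6 else -2 is discarded; H is fixed at 4.
M = |H - D|  [with H=4, D=-3]  = 7
J = D^2 + H  [with D=-3, H=4]  = 13
L = M^2 + J  [with M=7, J=13]  = 62

62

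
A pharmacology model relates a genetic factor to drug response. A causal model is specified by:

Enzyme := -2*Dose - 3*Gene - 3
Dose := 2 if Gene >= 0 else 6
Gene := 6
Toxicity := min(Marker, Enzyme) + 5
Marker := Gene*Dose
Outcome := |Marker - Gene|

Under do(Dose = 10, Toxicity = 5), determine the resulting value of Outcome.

54

Setting Dose = 10, Toxicity = 5 by intervention discards those variables' equations.
Marker = Gene*Dose  [with Gene=6, Dose=10]  = 60
Outcome = |Marker - Gene|  [with Marker=60, Gene=6]  = 54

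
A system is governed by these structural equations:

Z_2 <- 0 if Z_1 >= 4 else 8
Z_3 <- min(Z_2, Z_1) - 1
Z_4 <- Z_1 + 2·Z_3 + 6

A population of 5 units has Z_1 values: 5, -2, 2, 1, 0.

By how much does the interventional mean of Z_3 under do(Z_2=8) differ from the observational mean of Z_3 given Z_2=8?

0.95

The intervention sets Z_2=8 in all 5 units regardless of Z_1. Recomputing Z_3 per unit gives 4, -3, 1, 0, -1; average 0.2.
Conditioning on Z_2=8 selects the 4 unit(s) with Z_1 ∈ {-2, 2, 1, 0}. Their Z_3 values: -3, 1, 0, -1. Mean = -0.75.
Difference = 0.2 − (-0.75) = 0.95.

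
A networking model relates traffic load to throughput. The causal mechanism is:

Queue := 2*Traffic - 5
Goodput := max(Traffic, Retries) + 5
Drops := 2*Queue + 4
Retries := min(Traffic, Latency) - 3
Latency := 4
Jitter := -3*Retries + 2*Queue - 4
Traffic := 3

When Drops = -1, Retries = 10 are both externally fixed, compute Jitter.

-32

The joint intervention fixes Drops = -1, Retries = 10, removing each variable's own equation.
Queue = 2*Traffic - 5  [with Traffic=3]  = 1
Jitter = -3*Retries + 2*Queue - 4  [with Retries=10, Queue=1]  = -32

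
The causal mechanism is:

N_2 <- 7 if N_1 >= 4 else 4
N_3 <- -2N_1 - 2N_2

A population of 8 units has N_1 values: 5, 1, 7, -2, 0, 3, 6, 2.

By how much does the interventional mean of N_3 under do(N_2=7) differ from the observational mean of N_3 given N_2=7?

6.5

The intervention sets N_2=7 in all 8 units regardless of N_1. Recomputing N_3 per unit gives -24, -16, -28, -10, -14, -20, -26, -18; average -19.5.
Conditioning on N_2=7 selects the 3 unit(s) with N_1 ∈ {5, 7, 6}. Their N_3 values: -24, -28, -26. Mean = -26.
Difference = -19.5 − (-26) = 6.5.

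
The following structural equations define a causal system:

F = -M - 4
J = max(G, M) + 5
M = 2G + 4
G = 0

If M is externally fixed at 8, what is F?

Under do(M=8), the mechanism M = 2G + 4 is discarded; M is fixed at 8.
F = -M - 4  [with M=8]  = -12

-12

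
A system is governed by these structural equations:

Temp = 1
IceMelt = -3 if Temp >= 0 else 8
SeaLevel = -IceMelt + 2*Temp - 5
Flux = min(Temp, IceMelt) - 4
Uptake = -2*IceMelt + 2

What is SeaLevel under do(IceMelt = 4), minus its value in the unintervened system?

The intervention breaks the incoming arrows to IceMelt: IceMelt = -3 if Temp >= 0 else 8 no longer applies, and IceMelt = 4.
SeaLevel = -IceMelt + 2*Temp - 5  [with IceMelt=4, Temp=1]  = -7
Without intervention: IceMelt = -3 if Temp >= 0 else 8  [with Temp=1]  = -3; SeaLevel = -IceMelt + 2*Temp - 5  [with IceMelt=-3, Temp=1]  = 0.
Change = -7 − 0 = -7.

-7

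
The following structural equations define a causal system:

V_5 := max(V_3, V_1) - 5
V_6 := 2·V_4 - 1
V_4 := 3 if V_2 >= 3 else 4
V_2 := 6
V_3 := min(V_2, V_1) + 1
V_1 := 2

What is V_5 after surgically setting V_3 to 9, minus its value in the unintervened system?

6

do(V_3=9) replaces the equation V_3 := min(V_2, V_1) + 1 with the constant V_3 = 9.
V_5 = max(V_3, V_1) - 5  [with V_3=9, V_1=2]  = 4
Without intervention: V_3 = min(V_2, V_1) + 1  [with V_2=6, V_1=2]  = 3; V_5 = max(V_3, V_1) - 5  [with V_3=3, V_1=2]  = -2.
Change = 4 − (-2) = 6.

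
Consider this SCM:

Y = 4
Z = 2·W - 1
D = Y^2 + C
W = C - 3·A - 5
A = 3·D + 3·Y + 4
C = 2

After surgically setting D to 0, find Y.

Under do(D=0), the mechanism D = Y^2 + C is discarded; D is fixed at 0.
Since Y is not a descendant of the intervened variable, it is unaffected.

4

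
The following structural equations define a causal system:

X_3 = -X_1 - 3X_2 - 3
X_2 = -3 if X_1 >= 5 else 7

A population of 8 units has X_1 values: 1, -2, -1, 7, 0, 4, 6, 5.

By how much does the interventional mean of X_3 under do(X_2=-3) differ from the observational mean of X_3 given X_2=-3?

do(X_2=-3) breaks X_2's dependence on X_1. With X_2=-3 fixed, X_3 across the units is 5, 8, 7, -1, 6, 2, 0, 1, mean 3.5.
E[X_3|X_2=-3] averages over only the 3 units with X_2=-3 (X_1 = 7, 6, 5): X_3 = -1, 0, 1, mean 0.
Difference = 3.5 − 0 = 3.5.

3.5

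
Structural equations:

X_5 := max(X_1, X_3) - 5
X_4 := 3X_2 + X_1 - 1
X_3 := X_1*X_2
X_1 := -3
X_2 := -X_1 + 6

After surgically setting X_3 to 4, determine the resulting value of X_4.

23

The intervention breaks the incoming arrows to X_3: X_3 := X_1*X_2 no longer applies, and X_3 = 4.
X_4 is not downstream of the intervention, so its value is determined by the original equations.
X_2 = -X_1 + 6  [with X_1=-3]  = 9
X_4 = 3X_2 + X_1 - 1  [with X_2=9, X_1=-3]  = 23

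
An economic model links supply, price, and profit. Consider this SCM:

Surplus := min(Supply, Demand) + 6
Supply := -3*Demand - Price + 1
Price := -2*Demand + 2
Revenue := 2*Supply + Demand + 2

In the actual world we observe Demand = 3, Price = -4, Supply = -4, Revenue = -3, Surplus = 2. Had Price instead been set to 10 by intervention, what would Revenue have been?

Under do(Price=10), the mechanism Price := -2*Demand + 2 is discarded; Price is fixed at 10.
Supply = -3*Demand - Price + 1  [with Demand=3, Price=10]  = -18
Revenue = 2*Supply + Demand + 2  [with Supply=-18, Demand=3]  = -31

-31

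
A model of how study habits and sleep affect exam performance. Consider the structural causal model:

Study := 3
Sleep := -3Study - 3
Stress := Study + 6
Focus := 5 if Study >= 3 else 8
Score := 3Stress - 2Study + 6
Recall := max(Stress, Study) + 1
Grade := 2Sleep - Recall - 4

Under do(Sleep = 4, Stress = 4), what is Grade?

Under do(Sleep = 4, Stress = 4), each intervened variable's structural equation is replaced by its fixed value.
Recall = max(Stress, Study) + 1  [with Stress=4, Study=3]  = 5
Grade = 2Sleep - Recall - 4  [with Sleep=4, Recall=5]  = -1

-1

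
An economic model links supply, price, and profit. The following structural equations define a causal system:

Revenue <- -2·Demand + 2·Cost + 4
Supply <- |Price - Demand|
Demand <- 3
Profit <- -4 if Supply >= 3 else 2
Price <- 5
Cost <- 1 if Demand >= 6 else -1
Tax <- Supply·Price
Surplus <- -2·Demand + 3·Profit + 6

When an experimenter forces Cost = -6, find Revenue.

Intervening sets Cost = -6 and removes its equation (Cost <- 1 if Demand >= 6 else -1).
Revenue = -2·Demand + 2·Cost + 4  [with Demand=3, Cost=-6]  = -14

-14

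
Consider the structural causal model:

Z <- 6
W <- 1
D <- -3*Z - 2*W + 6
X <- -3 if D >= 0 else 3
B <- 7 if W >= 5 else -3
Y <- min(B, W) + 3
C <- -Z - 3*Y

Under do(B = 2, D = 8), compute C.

The joint intervention fixes B = 2, D = 8, removing each variable's own equation.
Y = min(B, W) + 3  [with B=2, W=1]  = 4
C = -Z - 3*Y  [with Z=6, Y=4]  = -18

-18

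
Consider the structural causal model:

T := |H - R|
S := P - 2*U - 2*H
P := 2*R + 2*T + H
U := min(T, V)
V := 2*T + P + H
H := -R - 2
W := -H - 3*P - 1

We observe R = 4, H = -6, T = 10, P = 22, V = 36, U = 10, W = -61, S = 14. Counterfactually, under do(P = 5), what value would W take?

The intervention breaks the incoming arrows to P: P := 2*R + 2*T + H no longer applies, and P = 5.
H = -R - 2  [with R=4]  = -6
W = -H - 3*P - 1  [with H=-6, P=5]  = -10

-10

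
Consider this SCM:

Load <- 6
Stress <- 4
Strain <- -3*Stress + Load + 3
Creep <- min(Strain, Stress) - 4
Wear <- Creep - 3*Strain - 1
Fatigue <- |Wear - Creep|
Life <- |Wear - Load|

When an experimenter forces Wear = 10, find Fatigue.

17

The intervention breaks the incoming arrows to Wear: Wear <- Creep - 3*Strain - 1 no longer applies, and Wear = 10.
Strain = -3*Stress + Load + 3  [with Stress=4, Load=6]  = -3
Creep = min(Strain, Stress) - 4  [with Strain=-3, Stress=4]  = -7
Fatigue = |Wear - Creep|  [with Wear=10, Creep=-7]  = 17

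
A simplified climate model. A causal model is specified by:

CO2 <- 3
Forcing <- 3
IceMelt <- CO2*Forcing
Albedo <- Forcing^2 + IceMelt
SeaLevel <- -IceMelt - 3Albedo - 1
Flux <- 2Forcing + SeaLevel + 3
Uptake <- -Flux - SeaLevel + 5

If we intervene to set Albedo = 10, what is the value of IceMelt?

Under do(Albedo=10), the mechanism Albedo <- Forcing^2 + IceMelt is discarded; Albedo is fixed at 10.
Since IceMelt is not a descendant of the intervened variable, it is unaffected.
IceMelt = CO2*Forcing  [with CO2=3, Forcing=3]  = 9

9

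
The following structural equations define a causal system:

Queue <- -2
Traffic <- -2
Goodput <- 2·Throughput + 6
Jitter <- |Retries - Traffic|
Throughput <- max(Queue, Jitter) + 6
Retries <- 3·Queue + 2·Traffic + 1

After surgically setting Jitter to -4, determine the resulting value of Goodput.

14

Under do(Jitter=-4), the mechanism Jitter <- |Retries - Traffic| is discarded; Jitter is fixed at -4.
Throughput = max(Queue, Jitter) + 6  [with Queue=-2, Jitter=-4]  = 4
Goodput = 2·Throughput + 6  [with Throughput=4]  = 14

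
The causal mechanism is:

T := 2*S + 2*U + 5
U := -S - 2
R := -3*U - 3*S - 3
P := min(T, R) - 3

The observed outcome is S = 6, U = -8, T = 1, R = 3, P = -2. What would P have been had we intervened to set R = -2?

Intervening sets R = -2 and removes its equation (R := -3*U - 3*S - 3).
U = -S - 2  [with S=6]  = -8
T = 2*S + 2*U + 5  [with S=6, U=-8]  = 1
P = min(T, R) - 3  [with T=1, R=-2]  = -5

-5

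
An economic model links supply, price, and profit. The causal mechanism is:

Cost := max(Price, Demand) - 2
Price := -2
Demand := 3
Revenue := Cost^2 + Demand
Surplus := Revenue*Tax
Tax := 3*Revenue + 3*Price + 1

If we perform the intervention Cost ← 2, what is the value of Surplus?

112

The intervention breaks the incoming arrows to Cost: Cost := max(Price, Demand) - 2 no longer applies, and Cost = 2.
Revenue = Cost^2 + Demand  [with Cost=2, Demand=3]  = 7
Tax = 3*Revenue + 3*Price + 1  [with Revenue=7, Price=-2]  = 16
Surplus = Revenue*Tax  [with Revenue=7, Tax=16]  = 112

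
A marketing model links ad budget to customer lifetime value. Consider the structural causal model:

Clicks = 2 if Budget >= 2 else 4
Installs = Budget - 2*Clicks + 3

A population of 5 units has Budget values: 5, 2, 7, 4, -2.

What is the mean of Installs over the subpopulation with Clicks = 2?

3.5

Conditioning on Clicks=2 selects the 4 unit(s) with Budget ∈ {5, 2, 7, 4}. Their Installs values: 4, 1, 6, 3. Mean = 3.5.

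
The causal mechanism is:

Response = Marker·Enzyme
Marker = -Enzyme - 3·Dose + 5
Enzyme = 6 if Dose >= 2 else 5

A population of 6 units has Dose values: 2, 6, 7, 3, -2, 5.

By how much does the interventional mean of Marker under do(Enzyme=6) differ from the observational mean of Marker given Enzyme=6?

3.3

Under do(Enzyme=6), Enzyme's equation is replaced by Enzyme=6 for every unit. Per-unit Marker: -7, -19, -22, -10, 5, -16. Mean = -11.5.
Conditioning on Enzyme=6 selects the 5 unit(s) with Dose ∈ {2, 6, 7, 3, 5}. Their Marker values: -7, -19, -22, -10, -16. Mean = -14.8.
Difference = -11.5 − (-14.8) = 3.3.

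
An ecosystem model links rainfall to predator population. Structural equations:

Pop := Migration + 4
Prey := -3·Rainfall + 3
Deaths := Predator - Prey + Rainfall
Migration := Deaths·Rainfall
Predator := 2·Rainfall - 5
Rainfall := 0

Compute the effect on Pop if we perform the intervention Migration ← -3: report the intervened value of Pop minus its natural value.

-3

The intervention breaks the incoming arrows to Migration: Migration := Deaths·Rainfall no longer applies, and Migration = -3.
Pop = Migration + 4  [with Migration=-3]  = 1
Without intervention: Prey = -3·Rainfall + 3  [with Rainfall=0]  = 3; Predator = 2·Rainfall - 5  [with Rainfall=0]  = -5; Deaths = Predator - Prey + Rainfall  [with Predator=-5, Prey=3, Rainfall=0]  = -8; Migration = Deaths·Rainfall  [with Deaths=-8, Rainfall=0]  = 0; Pop = Migration + 4  [with Migration=0]  = 4.
Change = 1 − 4 = -3.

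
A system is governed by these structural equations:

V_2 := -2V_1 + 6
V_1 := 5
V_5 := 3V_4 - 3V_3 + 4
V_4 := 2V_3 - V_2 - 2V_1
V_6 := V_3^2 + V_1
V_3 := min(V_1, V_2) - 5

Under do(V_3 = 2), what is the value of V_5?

-8

do(V_3=2) replaces the equation V_3 := min(V_1, V_2) - 5 with the constant V_3 = 2.
V_2 = -2V_1 + 6  [with V_1=5]  = -4
V_4 = 2V_3 - V_2 - 2V_1  [with V_3=2, V_2=-4, V_1=5]  = -2
V_5 = 3V_4 - 3V_3 + 4  [with V_4=-2, V_3=2]  = -8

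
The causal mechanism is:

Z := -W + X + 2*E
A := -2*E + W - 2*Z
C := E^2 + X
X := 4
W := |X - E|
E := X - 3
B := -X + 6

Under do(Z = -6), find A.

The intervention breaks the incoming arrows to Z: Z := -W + X + 2*E no longer applies, and Z = -6.
E = X - 3  [with X=4]  = 1
W = |X - E|  [with X=4, E=1]  = 3
A = -2*E + W - 2*Z  [with E=1, W=3, Z=-6]  = 13

13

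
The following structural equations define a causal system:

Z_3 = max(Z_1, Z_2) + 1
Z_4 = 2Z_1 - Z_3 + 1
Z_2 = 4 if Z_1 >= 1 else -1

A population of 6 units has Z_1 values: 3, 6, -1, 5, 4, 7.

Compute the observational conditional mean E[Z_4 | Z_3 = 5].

3

Observing Z_3=5 restricts to units where Z_3's equation naturally yields 5: Z_1 ∈ {3, 4}. In that subpopulation Z_4 = 2, 4, mean 3.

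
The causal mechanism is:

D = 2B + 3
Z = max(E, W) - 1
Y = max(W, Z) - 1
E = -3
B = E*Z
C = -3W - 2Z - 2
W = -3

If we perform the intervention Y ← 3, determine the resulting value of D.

Intervening sets Y = 3 and removes its equation (Y = max(W, Z) - 1).
No directed path runs from Y to D, so D keeps its natural value.
Z = max(E, W) - 1  [with E=-3, W=-3]  = -4
B = E*Z  [with E=-3, Z=-4]  = 12
D = 2B + 3  [with B=12]  = 27

27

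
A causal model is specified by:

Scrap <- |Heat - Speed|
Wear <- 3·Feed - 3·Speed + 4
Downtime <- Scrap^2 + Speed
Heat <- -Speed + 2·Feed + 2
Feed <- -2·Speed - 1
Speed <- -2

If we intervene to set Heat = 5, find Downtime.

47

The intervention breaks the incoming arrows to Heat: Heat <- -Speed + 2·Feed + 2 no longer applies, and Heat = 5.
Scrap = |Heat - Speed|  [with Heat=5, Speed=-2]  = 7
Downtime = Scrap^2 + Speed  [with Scrap=7, Speed=-2]  = 47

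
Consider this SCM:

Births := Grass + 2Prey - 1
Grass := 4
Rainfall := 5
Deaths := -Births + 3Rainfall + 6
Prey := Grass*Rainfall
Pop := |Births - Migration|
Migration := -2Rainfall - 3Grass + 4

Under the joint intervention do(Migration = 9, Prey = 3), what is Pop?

Under do(Migration = 9, Prey = 3), each intervened variable's structural equation is replaced by its fixed value.
Births = Grass + 2Prey - 1  [with Grass=4, Prey=3]  = 9
Pop = |Births - Migration|  [with Births=9, Migration=9]  = 0

0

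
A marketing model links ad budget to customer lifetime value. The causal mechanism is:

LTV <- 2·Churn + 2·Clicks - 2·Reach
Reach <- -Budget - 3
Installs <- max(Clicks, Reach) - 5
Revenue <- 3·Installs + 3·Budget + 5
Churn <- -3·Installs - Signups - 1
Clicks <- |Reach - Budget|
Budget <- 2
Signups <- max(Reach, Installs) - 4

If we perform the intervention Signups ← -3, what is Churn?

The intervention breaks the incoming arrows to Signups: Signups <- max(Reach, Installs) - 4 no longer applies, and Signups = -3.
Reach = -Budget - 3  [with Budget=2]  = -5
Clicks = |Reach - Budget|  [with Reach=-5, Budget=2]  = 7
Installs = max(Clicks, Reach) - 5  [with Clicks=7, Reach=-5]  = 2
Churn = -3·Installs - Signups - 1  [with Installs=2, Signups=-3]  = -4

-4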